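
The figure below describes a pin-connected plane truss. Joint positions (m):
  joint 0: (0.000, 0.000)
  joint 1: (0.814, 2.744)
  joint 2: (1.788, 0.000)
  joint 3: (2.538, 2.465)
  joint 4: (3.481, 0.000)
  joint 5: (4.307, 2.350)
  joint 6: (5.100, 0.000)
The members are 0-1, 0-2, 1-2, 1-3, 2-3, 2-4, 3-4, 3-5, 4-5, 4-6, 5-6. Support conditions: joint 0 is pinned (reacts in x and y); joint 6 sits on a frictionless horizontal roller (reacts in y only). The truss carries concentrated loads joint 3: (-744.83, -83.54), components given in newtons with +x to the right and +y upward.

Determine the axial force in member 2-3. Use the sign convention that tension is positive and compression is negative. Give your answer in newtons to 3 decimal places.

N=7 nodes, M=11 members, R=3 reactions → 2N=14, M+R=14
member 0 (0-1): L=2.8622, (cx,cy)=(0.2844,0.9587)
member 1 (0-2): L=1.7880, (cx,cy)=(1.0000,0.0000)
member 2 (1-2): L=2.9117, (cx,cy)=(0.3345,-0.9424)
member 3 (1-3): L=1.7464, (cx,cy)=(0.9872,-0.1598)
member 4 (2-3): L=2.5766, (cx,cy)=(0.2911,0.9567)
member 5 (2-4): L=1.6930, (cx,cy)=(1.0000,0.0000)
member 6 (3-4): L=2.6392, (cx,cy)=(0.3573,-0.9340)
member 7 (3-5): L=1.7727, (cx,cy)=(0.9979,-0.0649)
member 8 (4-5): L=2.4909, (cx,cy)=(0.3316,0.9434)
member 9 (4-6): L=1.6190, (cx,cy)=(1.0000,0.0000)
member 10 (5-6): L=2.4802, (cx,cy)=(0.3197,-0.9475)
solve A·x = −loads:
  F[0-1] = -419.2814 N (compression)
  F[0-2] = -625.5874 N (compression)
  F[1-2] = +474.2597 N (tension)
  F[1-3] = -281.5018 N (compression)
  F[2-3] = -467.1685 N (compression)
  F[2-4] = -330.9582 N (compression)
  F[3-4] = +326.0050 N (tension)
  F[3-5] = +214.9284 N (tension)
  F[4-5] = -322.7462 N (compression)
  F[4-6] = -107.4524 N (compression)
  F[5-6] = +336.0688 N (tension)
  Rx@0 = +744.8300 N
  Ry@0 = +401.9677 N
  Ry@6 = -318.4277 N

-467.169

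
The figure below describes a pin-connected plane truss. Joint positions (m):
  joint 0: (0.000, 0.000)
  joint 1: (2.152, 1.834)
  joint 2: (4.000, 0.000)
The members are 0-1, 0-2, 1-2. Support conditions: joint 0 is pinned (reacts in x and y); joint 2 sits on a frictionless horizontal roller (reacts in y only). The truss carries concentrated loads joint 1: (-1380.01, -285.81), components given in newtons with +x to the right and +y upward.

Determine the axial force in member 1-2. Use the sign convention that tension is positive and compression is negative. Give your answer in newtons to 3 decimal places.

679.954

N=3 nodes, M=3 members, R=3 reactions → 2N=6, M+R=6
member 0 (0-1): L=2.8275, (cx,cy)=(0.7611,0.6486)
member 1 (0-2): L=4.0000, (cx,cy)=(1.0000,0.0000)
member 2 (1-2): L=2.6036, (cx,cy)=(0.7098,-0.7044)
solve A·x = −loads:
  F[0-1] = -1179.0616 N (compression)
  F[0-2] = -482.6251 N (compression)
  F[1-2] = +679.9545 N (tension)
  Rx@0 = +1380.0100 N
  Ry@0 = +764.7788 N
  Ry@2 = -478.9688 N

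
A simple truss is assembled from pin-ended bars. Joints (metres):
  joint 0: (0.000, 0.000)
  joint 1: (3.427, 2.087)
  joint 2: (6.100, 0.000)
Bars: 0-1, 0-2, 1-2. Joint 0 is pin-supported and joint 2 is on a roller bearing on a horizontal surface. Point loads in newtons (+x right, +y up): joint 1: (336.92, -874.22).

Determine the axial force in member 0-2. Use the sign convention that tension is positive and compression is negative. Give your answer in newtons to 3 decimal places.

N=3 nodes, M=3 members, R=3 reactions → 2N=6, M+R=6
member 0 (0-1): L=4.0125, (cx,cy)=(0.8541,0.5201)
member 1 (0-2): L=6.1000, (cx,cy)=(1.0000,0.0000)
member 2 (1-2): L=3.3912, (cx,cy)=(0.7882,-0.6154)
solve A·x = −loads:
  F[0-1] = -514.8908 N (compression)
  F[0-2] = +776.6820 N (tension)
  F[1-2] = -985.3774 N (compression)
  Rx@0 = -336.9200 N
  Ry@0 = +267.8095 N
  Ry@2 = +606.4105 N

776.682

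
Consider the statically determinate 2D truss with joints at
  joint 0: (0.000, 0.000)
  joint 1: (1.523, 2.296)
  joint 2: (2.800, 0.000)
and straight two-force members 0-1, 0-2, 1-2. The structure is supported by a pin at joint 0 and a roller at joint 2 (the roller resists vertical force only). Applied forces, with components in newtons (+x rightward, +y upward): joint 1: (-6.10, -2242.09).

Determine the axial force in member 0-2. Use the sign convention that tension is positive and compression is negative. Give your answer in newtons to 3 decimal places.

N=3 nodes, M=3 members, R=3 reactions → 2N=6, M+R=6
member 0 (0-1): L=2.7552, (cx,cy)=(0.5528,0.8333)
member 1 (0-2): L=2.8000, (cx,cy)=(1.0000,0.0000)
member 2 (1-2): L=2.6272, (cx,cy)=(0.4861,-0.8739)
solve A·x = −loads:
  F[0-1] = -1233.0677 N (compression)
  F[0-2] = +675.5056 N (tension)
  F[1-2] = -1389.7491 N (compression)
  Rx@0 = +6.1000 N
  Ry@0 = +1027.5552 N
  Ry@2 = +1214.5348 N

675.506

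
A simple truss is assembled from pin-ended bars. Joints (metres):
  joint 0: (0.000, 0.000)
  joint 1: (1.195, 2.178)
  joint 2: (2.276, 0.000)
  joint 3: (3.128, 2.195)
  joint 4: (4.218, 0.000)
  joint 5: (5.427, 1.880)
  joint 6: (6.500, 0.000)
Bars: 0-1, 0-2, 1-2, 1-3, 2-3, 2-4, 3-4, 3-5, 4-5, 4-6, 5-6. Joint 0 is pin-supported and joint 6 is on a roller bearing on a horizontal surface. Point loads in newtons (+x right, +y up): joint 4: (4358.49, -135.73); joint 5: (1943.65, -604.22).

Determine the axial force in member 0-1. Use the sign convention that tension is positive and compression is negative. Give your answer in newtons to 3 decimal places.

473.098

N=7 nodes, M=11 members, R=3 reactions → 2N=14, M+R=14
member 0 (0-1): L=2.4843, (cx,cy)=(0.4810,0.8767)
member 1 (0-2): L=2.2760, (cx,cy)=(1.0000,0.0000)
member 2 (1-2): L=2.4315, (cx,cy)=(0.4446,-0.8957)
member 3 (1-3): L=1.9331, (cx,cy)=(1.0000,0.0088)
member 4 (2-3): L=2.3546, (cx,cy)=(0.3619,0.9322)
member 5 (2-4): L=1.9420, (cx,cy)=(1.0000,0.0000)
member 6 (3-4): L=2.4507, (cx,cy)=(0.4448,-0.8956)
member 7 (3-5): L=2.3205, (cx,cy)=(0.9907,-0.1357)
member 8 (4-5): L=2.2352, (cx,cy)=(0.5409,0.8411)
member 9 (4-6): L=2.2820, (cx,cy)=(1.0000,0.0000)
member 10 (5-6): L=2.1647, (cx,cy)=(0.4957,-0.8685)
solve A·x = −loads:
  F[0-1] = +473.0980 N (tension)
  F[0-2] = +6074.5693 N (tension)
  F[1-2] = -458.8094 N (compression)
  F[1-3] = +431.5646 N (tension)
  F[2-3] = +440.8474 N (tension)
  F[2-4] = +5711.0706 N (tension)
  F[3-4] = -593.9261 N (compression)
  F[3-5] = +863.2165 N (tension)
  F[4-5] = +793.8243 N (tension)
  F[4-6] = +659.0497 N (tension)
  F[5-6] = -1329.5572 N (compression)
  Rx@0 = -6302.1400 N
  Ry@0 = -414.7689 N
  Ry@6 = +1154.7189 N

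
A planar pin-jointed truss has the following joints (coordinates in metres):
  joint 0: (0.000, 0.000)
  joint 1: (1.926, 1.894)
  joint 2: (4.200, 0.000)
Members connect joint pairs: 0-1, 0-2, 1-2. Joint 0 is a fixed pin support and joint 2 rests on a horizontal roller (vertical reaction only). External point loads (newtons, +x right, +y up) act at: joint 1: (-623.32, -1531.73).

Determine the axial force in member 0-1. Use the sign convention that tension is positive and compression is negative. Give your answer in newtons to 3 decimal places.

-1583.678

N=3 nodes, M=3 members, R=3 reactions → 2N=6, M+R=6
member 0 (0-1): L=2.7012, (cx,cy)=(0.7130,0.7012)
member 1 (0-2): L=4.2000, (cx,cy)=(1.0000,0.0000)
member 2 (1-2): L=2.9594, (cx,cy)=(0.7684,-0.6400)
solve A·x = −loads:
  F[0-1] = -1583.6784 N (compression)
  F[0-2] = +505.8509 N (tension)
  F[1-2] = -658.3279 N (compression)
  Rx@0 = +623.3200 N
  Ry@0 = +1110.4100 N
  Ry@2 = +421.3200 N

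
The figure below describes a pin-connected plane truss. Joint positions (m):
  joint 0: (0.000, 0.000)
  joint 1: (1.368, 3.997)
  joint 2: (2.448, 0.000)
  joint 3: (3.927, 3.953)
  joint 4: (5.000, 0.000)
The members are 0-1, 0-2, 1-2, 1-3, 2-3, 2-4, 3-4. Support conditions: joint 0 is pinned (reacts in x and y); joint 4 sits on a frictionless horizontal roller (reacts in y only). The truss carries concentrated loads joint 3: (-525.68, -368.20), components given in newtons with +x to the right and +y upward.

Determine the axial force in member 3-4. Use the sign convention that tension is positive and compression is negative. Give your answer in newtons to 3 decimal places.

N=5 nodes, M=7 members, R=3 reactions → 2N=10, M+R=10
member 0 (0-1): L=4.2246, (cx,cy)=(0.3238,0.9461)
member 1 (0-2): L=2.4480, (cx,cy)=(1.0000,0.0000)
member 2 (1-2): L=4.1403, (cx,cy)=(0.2608,-0.9654)
member 3 (1-3): L=2.5594, (cx,cy)=(0.9999,-0.0172)
member 4 (2-3): L=4.2206, (cx,cy)=(0.3504,0.9366)
member 5 (2-4): L=2.5520, (cx,cy)=(1.0000,0.0000)
member 6 (3-4): L=4.0960, (cx,cy)=(0.2620,-0.9651)
solve A·x = −loads:
  F[0-1] = -522.7860 N (compression)
  F[0-2] = -356.3936 N (compression)
  F[1-2] = +517.7769 N (tension)
  F[1-3] = -304.3926 N (compression)
  F[2-3] = -533.6918 N (compression)
  F[2-4] = -34.3149 N (compression)
  F[3-4] = +130.9928 N (tension)
  Rx@0 = +525.6800 N
  Ry@0 = +494.6183 N
  Ry@4 = -126.4183 N

130.993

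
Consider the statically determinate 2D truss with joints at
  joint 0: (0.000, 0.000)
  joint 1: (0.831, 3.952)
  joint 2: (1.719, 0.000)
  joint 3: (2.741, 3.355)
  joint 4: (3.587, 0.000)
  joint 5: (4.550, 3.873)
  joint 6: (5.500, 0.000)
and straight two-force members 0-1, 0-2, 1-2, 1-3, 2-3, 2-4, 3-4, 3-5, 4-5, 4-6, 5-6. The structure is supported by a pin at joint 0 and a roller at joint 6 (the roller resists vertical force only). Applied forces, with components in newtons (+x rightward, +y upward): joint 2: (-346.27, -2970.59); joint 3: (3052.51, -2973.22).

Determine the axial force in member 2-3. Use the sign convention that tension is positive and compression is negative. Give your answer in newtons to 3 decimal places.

N=7 nodes, M=11 members, R=3 reactions → 2N=14, M+R=14
member 0 (0-1): L=4.0384, (cx,cy)=(0.2058,0.9786)
member 1 (0-2): L=1.7190, (cx,cy)=(1.0000,0.0000)
member 2 (1-2): L=4.0505, (cx,cy)=(0.2192,-0.9757)
member 3 (1-3): L=2.0011, (cx,cy)=(0.9545,-0.2983)
member 4 (2-3): L=3.5072, (cx,cy)=(0.2914,0.9566)
member 5 (2-4): L=1.8680, (cx,cy)=(1.0000,0.0000)
member 6 (3-4): L=3.4600, (cx,cy)=(0.2445,-0.9696)
member 7 (3-5): L=1.8817, (cx,cy)=(0.9614,0.2753)
member 8 (4-5): L=3.9909, (cx,cy)=(0.2413,0.9705)
member 9 (4-6): L=1.9130, (cx,cy)=(1.0000,0.0000)
member 10 (5-6): L=3.9878, (cx,cy)=(0.2382,-0.9712)
solve A·x = −loads:
  F[0-1] = -1708.1446 N (compression)
  F[0-2] = +3057.7307 N (tension)
  F[1-2] = +1963.7930 N (tension)
  F[1-3] = -819.3236 N (compression)
  F[2-3] = +1102.4131 N (tension)
  F[2-4] = +3513.2804 N (tension)
  F[3-4] = -5076.8793 N (compression)
  F[3-5] = -2363.2549 N (compression)
  F[4-5] = +5072.6744 N (tension)
  F[4-6] = +1047.9239 N (tension)
  F[5-6] = -4398.8646 N (compression)
  Rx@0 = -2706.2400 N
  Ry@0 = +1671.5898 N
  Ry@6 = +4272.2202 N

1102.413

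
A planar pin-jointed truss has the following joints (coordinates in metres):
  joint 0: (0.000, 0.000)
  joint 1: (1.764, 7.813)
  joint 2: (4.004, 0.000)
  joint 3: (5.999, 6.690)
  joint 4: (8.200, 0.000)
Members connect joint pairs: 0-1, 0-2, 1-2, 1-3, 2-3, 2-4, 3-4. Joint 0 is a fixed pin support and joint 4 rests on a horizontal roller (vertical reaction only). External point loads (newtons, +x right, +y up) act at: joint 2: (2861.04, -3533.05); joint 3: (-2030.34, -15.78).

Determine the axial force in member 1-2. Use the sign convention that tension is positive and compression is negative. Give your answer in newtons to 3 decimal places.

4139.022

N=5 nodes, M=7 members, R=3 reactions → 2N=10, M+R=10
member 0 (0-1): L=8.0097, (cx,cy)=(0.2202,0.9754)
member 1 (0-2): L=4.0040, (cx,cy)=(1.0000,0.0000)
member 2 (1-2): L=8.1278, (cx,cy)=(0.2756,-0.9613)
member 3 (1-3): L=4.3814, (cx,cy)=(0.9666,-0.2563)
member 4 (2-3): L=6.9811, (cx,cy)=(0.2858,0.9583)
member 5 (2-4): L=4.1960, (cx,cy)=(1.0000,0.0000)
member 6 (3-4): L=7.0428, (cx,cy)=(0.3125,-0.9499)
solve A·x = −loads:
  F[0-1] = -3555.8910 N (compression)
  F[0-2] = +1613.8283 N (tension)
  F[1-2] = +4139.0221 N (tension)
  F[1-3] = -1990.3256 N (compression)
  F[2-3] = -465.0740 N (compression)
  F[2-4] = +26.4010 N (tension)
  F[3-4] = -84.4779 N (compression)
  Rx@0 = -830.7000 N
  Ry@0 = +3468.5834 N
  Ry@4 = +80.2466 N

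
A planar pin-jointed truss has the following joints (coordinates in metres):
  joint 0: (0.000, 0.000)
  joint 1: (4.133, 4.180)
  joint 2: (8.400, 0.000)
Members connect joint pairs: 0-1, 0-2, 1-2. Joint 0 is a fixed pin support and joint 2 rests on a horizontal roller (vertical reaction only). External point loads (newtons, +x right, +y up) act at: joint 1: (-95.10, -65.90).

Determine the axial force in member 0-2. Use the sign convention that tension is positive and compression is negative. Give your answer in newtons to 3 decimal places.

-15.209

N=3 nodes, M=3 members, R=3 reactions → 2N=6, M+R=6
member 0 (0-1): L=5.8783, (cx,cy)=(0.7031,0.7111)
member 1 (0-2): L=8.4000, (cx,cy)=(1.0000,0.0000)
member 2 (1-2): L=5.9732, (cx,cy)=(0.7144,-0.6998)
solve A·x = −loads:
  F[0-1] = -113.6267 N (compression)
  F[0-2] = -15.2093 N (compression)
  F[1-2] = +21.2911 N (tension)
  Rx@0 = +95.1000 N
  Ry@0 = +80.7992 N
  Ry@2 = -14.8992 N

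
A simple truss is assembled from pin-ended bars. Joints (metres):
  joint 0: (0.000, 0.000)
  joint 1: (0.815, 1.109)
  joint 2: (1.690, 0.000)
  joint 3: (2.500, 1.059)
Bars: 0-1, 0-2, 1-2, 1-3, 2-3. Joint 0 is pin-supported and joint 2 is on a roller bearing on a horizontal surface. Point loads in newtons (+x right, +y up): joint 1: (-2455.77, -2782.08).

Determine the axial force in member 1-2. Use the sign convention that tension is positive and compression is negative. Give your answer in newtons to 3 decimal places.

N=4 nodes, M=5 members, R=3 reactions → 2N=8, M+R=8
member 0 (0-1): L=1.3763, (cx,cy)=(0.5922,0.8058)
member 1 (0-2): L=1.6900, (cx,cy)=(1.0000,0.0000)
member 2 (1-2): L=1.4126, (cx,cy)=(0.6194,-0.7851)
member 3 (1-3): L=1.6857, (cx,cy)=(0.9996,-0.0297)
member 4 (2-3): L=1.3333, (cx,cy)=(0.6075,0.7943)
solve A·x = −loads:
  F[0-1] = -3787.4401 N (compression)
  F[0-2] = -212.9148 N (compression)
  F[1-2] = +343.7354 N (tension)
  F[1-3] = -0.0000 N (tension)
  F[2-3] = +0.0000 N (tension)
  Rx@0 = +2455.7700 N
  Ry@0 = +3051.9343 N
  Ry@2 = -269.8543 N

343.735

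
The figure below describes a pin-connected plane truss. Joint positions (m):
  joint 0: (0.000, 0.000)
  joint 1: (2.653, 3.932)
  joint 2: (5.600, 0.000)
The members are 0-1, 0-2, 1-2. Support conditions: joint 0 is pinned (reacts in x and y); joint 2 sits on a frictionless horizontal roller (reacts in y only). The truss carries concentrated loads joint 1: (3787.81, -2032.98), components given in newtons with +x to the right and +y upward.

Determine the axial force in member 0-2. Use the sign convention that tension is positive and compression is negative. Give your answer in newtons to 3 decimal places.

2715.188

N=3 nodes, M=3 members, R=3 reactions → 2N=6, M+R=6
member 0 (0-1): L=4.7433, (cx,cy)=(0.5593,0.8290)
member 1 (0-2): L=5.6000, (cx,cy)=(1.0000,0.0000)
member 2 (1-2): L=4.9138, (cx,cy)=(0.5997,-0.8002)
solve A·x = −loads:
  F[0-1] = +1917.7467 N (tension)
  F[0-2] = +2715.1883 N (tension)
  F[1-2] = -4527.2796 N (compression)
  Rx@0 = -3787.8100 N
  Ry@0 = -1589.7280 N
  Ry@2 = +3622.7080 N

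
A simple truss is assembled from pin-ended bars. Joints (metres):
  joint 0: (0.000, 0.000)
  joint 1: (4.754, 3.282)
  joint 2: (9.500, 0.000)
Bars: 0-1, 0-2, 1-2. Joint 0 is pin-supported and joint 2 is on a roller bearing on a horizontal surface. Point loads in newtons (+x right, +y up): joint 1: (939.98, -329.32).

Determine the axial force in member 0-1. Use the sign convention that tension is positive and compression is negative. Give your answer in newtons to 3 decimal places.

282.008

N=3 nodes, M=3 members, R=3 reactions → 2N=6, M+R=6
member 0 (0-1): L=5.7769, (cx,cy)=(0.8229,0.5681)
member 1 (0-2): L=9.5000, (cx,cy)=(1.0000,0.0000)
member 2 (1-2): L=5.7703, (cx,cy)=(0.8225,-0.5688)
solve A·x = −loads:
  F[0-1] = +282.0080 N (tension)
  F[0-2] = +707.9045 N (tension)
  F[1-2] = -860.6831 N (compression)
  Rx@0 = -939.9800 N
  Ry@0 = -160.2170 N
  Ry@2 = +489.5370 N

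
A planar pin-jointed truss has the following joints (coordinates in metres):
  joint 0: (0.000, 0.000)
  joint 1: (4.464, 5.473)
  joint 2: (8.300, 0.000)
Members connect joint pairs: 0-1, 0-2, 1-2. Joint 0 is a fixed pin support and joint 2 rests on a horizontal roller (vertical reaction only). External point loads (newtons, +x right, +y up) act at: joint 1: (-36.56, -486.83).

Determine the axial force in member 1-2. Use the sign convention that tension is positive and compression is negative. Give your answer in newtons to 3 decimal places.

N=3 nodes, M=3 members, R=3 reactions → 2N=6, M+R=6
member 0 (0-1): L=7.0626, (cx,cy)=(0.6321,0.7749)
member 1 (0-2): L=8.3000, (cx,cy)=(1.0000,0.0000)
member 2 (1-2): L=6.6835, (cx,cy)=(0.5740,-0.8189)
solve A·x = −loads:
  F[0-1] = -321.4585 N (compression)
  F[0-2] = +166.6202 N (tension)
  F[1-2] = -290.3023 N (compression)
  Rx@0 = +36.5600 N
  Ry@0 = +249.1052 N
  Ry@2 = +237.7248 N

-290.302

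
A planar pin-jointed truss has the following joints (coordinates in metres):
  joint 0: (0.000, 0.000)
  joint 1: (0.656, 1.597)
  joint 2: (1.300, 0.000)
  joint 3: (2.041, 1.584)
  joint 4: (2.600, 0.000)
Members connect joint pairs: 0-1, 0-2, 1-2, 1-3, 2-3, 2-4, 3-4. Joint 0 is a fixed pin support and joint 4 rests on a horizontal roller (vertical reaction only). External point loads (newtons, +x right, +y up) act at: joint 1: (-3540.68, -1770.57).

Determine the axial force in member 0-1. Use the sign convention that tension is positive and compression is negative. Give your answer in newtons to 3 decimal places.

N=5 nodes, M=7 members, R=3 reactions → 2N=10, M+R=10
member 0 (0-1): L=1.7265, (cx,cy)=(0.3800,0.9250)
member 1 (0-2): L=1.3000, (cx,cy)=(1.0000,0.0000)
member 2 (1-2): L=1.7220, (cx,cy)=(0.3740,-0.9274)
member 3 (1-3): L=1.3851, (cx,cy)=(1.0000,-0.0094)
member 4 (2-3): L=1.7488, (cx,cy)=(0.4237,0.9058)
member 5 (2-4): L=1.3000, (cx,cy)=(1.0000,0.0000)
member 6 (3-4): L=1.6797, (cx,cy)=(0.3328,-0.9430)
solve A·x = −loads:
  F[0-1] = -3782.3027 N (compression)
  F[0-2] = -2103.5445 N (compression)
  F[1-2] = +1848.9904 N (tension)
  F[1-3] = +1412.0982 N (tension)
  F[2-3] = -1893.1713 N (compression)
  F[2-4] = -609.8415 N (compression)
  F[3-4] = +1832.5172 N (tension)
  Rx@0 = +3540.6800 N
  Ry@0 = +3498.6362 N
  Ry@4 = -1728.0662 N

-3782.303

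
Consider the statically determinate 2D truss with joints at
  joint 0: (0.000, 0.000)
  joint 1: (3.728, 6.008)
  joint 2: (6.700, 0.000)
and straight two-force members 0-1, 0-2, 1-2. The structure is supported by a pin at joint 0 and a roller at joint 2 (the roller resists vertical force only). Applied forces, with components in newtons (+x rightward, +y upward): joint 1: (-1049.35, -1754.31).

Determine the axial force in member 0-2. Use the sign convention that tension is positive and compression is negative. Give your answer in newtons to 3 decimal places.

17.393

N=3 nodes, M=3 members, R=3 reactions → 2N=6, M+R=6
member 0 (0-1): L=7.0706, (cx,cy)=(0.5273,0.8497)
member 1 (0-2): L=6.7000, (cx,cy)=(1.0000,0.0000)
member 2 (1-2): L=6.7029, (cx,cy)=(0.4434,-0.8963)
solve A·x = −loads:
  F[0-1] = -2023.2193 N (compression)
  F[0-2] = +17.3928 N (tension)
  F[1-2] = -39.2268 N (compression)
  Rx@0 = +1049.3500 N
  Ry@0 = +1719.1499 N
  Ry@2 = +35.1601 N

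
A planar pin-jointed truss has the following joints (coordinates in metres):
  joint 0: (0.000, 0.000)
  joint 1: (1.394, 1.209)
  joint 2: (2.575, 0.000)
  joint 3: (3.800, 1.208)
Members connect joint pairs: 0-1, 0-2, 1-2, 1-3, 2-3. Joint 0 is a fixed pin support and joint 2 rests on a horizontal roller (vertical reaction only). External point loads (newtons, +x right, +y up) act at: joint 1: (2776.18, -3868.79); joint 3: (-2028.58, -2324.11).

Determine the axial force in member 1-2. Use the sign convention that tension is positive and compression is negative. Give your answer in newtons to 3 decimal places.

N=4 nodes, M=5 members, R=3 reactions → 2N=8, M+R=8
member 0 (0-1): L=1.8452, (cx,cy)=(0.7555,0.6552)
member 1 (0-2): L=2.5750, (cx,cy)=(1.0000,0.0000)
member 2 (1-2): L=1.6901, (cx,cy)=(0.6988,-0.7153)
member 3 (1-3): L=2.4060, (cx,cy)=(1.0000,-0.0004)
member 4 (2-3): L=1.7204, (cx,cy)=(0.7120,0.7021)
solve A·x = −loads:
  F[0-1] = -483.7363 N (compression)
  F[0-2] = +1113.0418 N (tension)
  F[1-2] = -4965.4347 N (compression)
  F[1-3] = +328.0986 N (tension)
  F[2-3] = -3309.8017 N (compression)
  Rx@0 = -747.6000 N
  Ry@0 = +316.9434 N
  Ry@2 = +5875.9566 N

-4965.435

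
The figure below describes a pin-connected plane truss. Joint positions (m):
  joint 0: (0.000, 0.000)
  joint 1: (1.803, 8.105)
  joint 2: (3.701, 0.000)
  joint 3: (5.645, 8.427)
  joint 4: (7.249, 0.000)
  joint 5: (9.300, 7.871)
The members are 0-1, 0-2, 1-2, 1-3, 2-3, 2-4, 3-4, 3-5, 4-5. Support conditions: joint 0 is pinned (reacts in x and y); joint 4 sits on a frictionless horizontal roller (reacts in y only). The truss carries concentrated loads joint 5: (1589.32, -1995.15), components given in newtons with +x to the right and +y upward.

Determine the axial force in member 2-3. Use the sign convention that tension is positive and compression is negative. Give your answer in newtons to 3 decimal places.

2262.121

N=6 nodes, M=9 members, R=3 reactions → 2N=12, M+R=12
member 0 (0-1): L=8.3031, (cx,cy)=(0.2171,0.9761)
member 1 (0-2): L=3.7010, (cx,cy)=(1.0000,0.0000)
member 2 (1-2): L=8.3243, (cx,cy)=(0.2280,-0.9737)
member 3 (1-3): L=3.8555, (cx,cy)=(0.9965,0.0835)
member 4 (2-3): L=8.6483, (cx,cy)=(0.2248,0.9744)
member 5 (2-4): L=3.5480, (cx,cy)=(1.0000,0.0000)
member 6 (3-4): L=8.5783, (cx,cy)=(0.1870,-0.9824)
member 7 (3-5): L=3.6970, (cx,cy)=(0.9886,-0.1504)
member 8 (4-5): L=8.1338, (cx,cy)=(0.2522,0.9677)
solve A·x = −loads:
  F[0-1] = +2346.1728 N (tension)
  F[0-2] = +1079.8551 N (tension)
  F[1-2] = -2263.8625 N (compression)
  F[1-3] = +1029.2397 N (tension)
  F[2-3] = +2262.1212 N (tension)
  F[2-4] = +55.1886 N (tension)
  F[3-4] = -2645.4688 N (compression)
  F[3-5] = +2052.1300 N (tension)
  F[4-5] = -1742.8472 N (compression)
  Rx@0 = -1589.3200 N
  Ry@0 = -2290.1904 N
  Ry@4 = +4285.3404 N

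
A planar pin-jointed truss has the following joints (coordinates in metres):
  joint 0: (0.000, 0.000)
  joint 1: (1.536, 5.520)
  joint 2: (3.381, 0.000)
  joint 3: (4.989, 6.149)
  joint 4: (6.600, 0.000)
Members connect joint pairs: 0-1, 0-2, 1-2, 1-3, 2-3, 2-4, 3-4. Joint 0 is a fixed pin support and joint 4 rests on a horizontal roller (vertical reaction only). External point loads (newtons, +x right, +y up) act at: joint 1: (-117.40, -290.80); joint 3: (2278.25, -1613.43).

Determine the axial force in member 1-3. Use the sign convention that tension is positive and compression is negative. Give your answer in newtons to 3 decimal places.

N=5 nodes, M=7 members, R=3 reactions → 2N=10, M+R=10
member 0 (0-1): L=5.7297, (cx,cy)=(0.2681,0.9634)
member 1 (0-2): L=3.3810, (cx,cy)=(1.0000,0.0000)
member 2 (1-2): L=5.8202, (cx,cy)=(0.3170,-0.9484)
member 3 (1-3): L=3.5098, (cx,cy)=(0.9838,0.1792)
member 4 (2-3): L=6.3558, (cx,cy)=(0.2530,0.9675)
member 5 (2-4): L=3.2190, (cx,cy)=(1.0000,0.0000)
member 6 (3-4): L=6.3565, (cx,cy)=(0.2534,-0.9674)
solve A·x = −loads:
  F[0-1] = +1460.9064 N (tension)
  F[0-2] = +1769.2162 N (tension)
  F[1-2] = -1595.6625 N (compression)
  F[1-3] = +1031.5605 N (tension)
  F[2-3] = +1564.2570 N (tension)
  F[2-4] = +867.6355 N (tension)
  F[3-4] = -3423.4354 N (compression)
  Rx@0 = -2160.8500 N
  Ry@0 = -1407.4340 N
  Ry@4 = +3311.6640 N

1031.560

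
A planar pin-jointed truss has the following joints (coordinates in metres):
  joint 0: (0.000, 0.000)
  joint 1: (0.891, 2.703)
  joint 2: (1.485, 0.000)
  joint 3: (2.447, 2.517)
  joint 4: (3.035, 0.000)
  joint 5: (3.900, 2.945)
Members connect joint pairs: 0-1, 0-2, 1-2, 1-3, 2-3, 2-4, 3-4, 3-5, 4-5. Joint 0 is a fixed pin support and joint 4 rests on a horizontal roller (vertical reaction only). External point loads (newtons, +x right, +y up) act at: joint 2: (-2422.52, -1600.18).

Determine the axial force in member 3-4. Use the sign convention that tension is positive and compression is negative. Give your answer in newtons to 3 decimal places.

-804.035

N=6 nodes, M=9 members, R=3 reactions → 2N=12, M+R=12
member 0 (0-1): L=2.8461, (cx,cy)=(0.3131,0.9497)
member 1 (0-2): L=1.4850, (cx,cy)=(1.0000,0.0000)
member 2 (1-2): L=2.7675, (cx,cy)=(0.2146,-0.9767)
member 3 (1-3): L=1.5671, (cx,cy)=(0.9929,-0.1187)
member 4 (2-3): L=2.6946, (cx,cy)=(0.3570,0.9341)
member 5 (2-4): L=1.5500, (cx,cy)=(1.0000,0.0000)
member 6 (3-4): L=2.5848, (cx,cy)=(0.2275,-0.9738)
member 7 (3-5): L=1.5147, (cx,cy)=(0.9592,0.2826)
member 8 (4-5): L=3.0694, (cx,cy)=(0.2818,0.9595)
solve A·x = −loads:
  F[0-1] = -860.4799 N (compression)
  F[0-2] = -2153.1349 N (compression)
  F[1-2] = +893.1580 N (tension)
  F[1-3] = -464.3700 N (compression)
  F[2-3] = +779.1865 N (tension)
  F[2-4] = +182.9072 N (tension)
  F[3-4] = -804.0354 N (compression)
  F[3-5] = +0.0000 N (tension)
  F[4-5] = -0.0000 N (compression)
  Rx@0 = +2422.5200 N
  Ry@0 = +817.2254 N
  Ry@4 = +782.9546 N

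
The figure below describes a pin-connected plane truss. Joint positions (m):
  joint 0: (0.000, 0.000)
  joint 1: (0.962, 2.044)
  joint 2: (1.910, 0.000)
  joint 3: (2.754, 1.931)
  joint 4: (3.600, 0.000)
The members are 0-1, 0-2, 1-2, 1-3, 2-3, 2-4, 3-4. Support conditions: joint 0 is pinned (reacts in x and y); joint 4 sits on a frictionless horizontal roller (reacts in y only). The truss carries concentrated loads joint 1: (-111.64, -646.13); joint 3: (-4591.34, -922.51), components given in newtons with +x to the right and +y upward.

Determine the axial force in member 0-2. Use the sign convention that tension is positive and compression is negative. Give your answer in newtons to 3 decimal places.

-3189.200

N=5 nodes, M=7 members, R=3 reactions → 2N=10, M+R=10
member 0 (0-1): L=2.2591, (cx,cy)=(0.4258,0.9048)
member 1 (0-2): L=1.9100, (cx,cy)=(1.0000,0.0000)
member 2 (1-2): L=2.2531, (cx,cy)=(0.4207,-0.9072)
member 3 (1-3): L=1.7956, (cx,cy)=(0.9980,-0.0629)
member 4 (2-3): L=2.1074, (cx,cy)=(0.4005,0.9163)
member 5 (2-4): L=1.6900, (cx,cy)=(1.0000,0.0000)
member 6 (3-4): L=2.1082, (cx,cy)=(0.4013,-0.9160)
solve A·x = −loads:
  F[0-1] = -3554.8131 N (compression)
  F[0-2] = -3189.1996 N (compression)
  F[1-2] = +3019.0034 N (tension)
  F[1-3] = -2677.6823 N (compression)
  F[2-3] = -2988.9535 N (compression)
  F[2-4] = -721.9039 N (compression)
  F[3-4] = +1798.9512 N (tension)
  Rx@0 = +4702.9800 N
  Ry@0 = +3216.3900 N
  Ry@4 = -1647.7500 N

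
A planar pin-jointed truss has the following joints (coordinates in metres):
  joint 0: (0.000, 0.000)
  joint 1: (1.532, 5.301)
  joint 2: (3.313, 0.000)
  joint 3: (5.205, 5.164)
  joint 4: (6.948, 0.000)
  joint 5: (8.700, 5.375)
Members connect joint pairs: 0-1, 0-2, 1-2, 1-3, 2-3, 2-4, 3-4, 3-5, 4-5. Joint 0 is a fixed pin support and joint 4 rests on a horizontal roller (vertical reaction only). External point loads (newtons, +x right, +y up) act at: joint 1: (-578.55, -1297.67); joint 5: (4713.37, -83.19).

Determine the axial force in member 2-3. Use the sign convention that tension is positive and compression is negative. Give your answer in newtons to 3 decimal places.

N=6 nodes, M=9 members, R=3 reactions → 2N=12, M+R=12
member 0 (0-1): L=5.5179, (cx,cy)=(0.2776,0.9607)
member 1 (0-2): L=3.3130, (cx,cy)=(1.0000,0.0000)
member 2 (1-2): L=5.5922, (cx,cy)=(0.3185,-0.9479)
member 3 (1-3): L=3.6756, (cx,cy)=(0.9993,-0.0373)
member 4 (2-3): L=5.4997, (cx,cy)=(0.3440,0.9390)
member 5 (2-4): L=3.6350, (cx,cy)=(1.0000,0.0000)
member 6 (3-4): L=5.4502, (cx,cy)=(0.3198,-0.9475)
member 7 (3-5): L=3.5014, (cx,cy)=(0.9982,0.0603)
member 8 (4-5): L=5.6533, (cx,cy)=(0.3099,0.9508)
solve A·x = −loads:
  F[0-1] = +2304.9297 N (tension)
  F[0-2] = +3494.8793 N (tension)
  F[1-2] = -3800.4685 N (compression)
  F[1-3] = +2430.5530 N (tension)
  F[2-3] = +3836.7630 N (tension)
  F[2-4] = +964.5845 N (tension)
  F[3-4] = -3398.5214 N (compression)
  F[3-5] = +4844.4485 N (tension)
  F[4-5] = -394.5522 N (compression)
  Rx@0 = -4134.8200 N
  Ry@0 = -2214.3118 N
  Ry@4 = +3595.1718 N

3836.763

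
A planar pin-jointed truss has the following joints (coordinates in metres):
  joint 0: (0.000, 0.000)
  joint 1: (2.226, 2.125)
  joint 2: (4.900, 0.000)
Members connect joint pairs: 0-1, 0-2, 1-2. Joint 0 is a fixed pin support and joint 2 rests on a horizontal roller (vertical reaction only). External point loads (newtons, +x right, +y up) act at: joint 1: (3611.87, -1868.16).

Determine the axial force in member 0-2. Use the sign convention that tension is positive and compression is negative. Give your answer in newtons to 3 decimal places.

3038.986

N=3 nodes, M=3 members, R=3 reactions → 2N=6, M+R=6
member 0 (0-1): L=3.0775, (cx,cy)=(0.7233,0.6905)
member 1 (0-2): L=4.9000, (cx,cy)=(1.0000,0.0000)
member 2 (1-2): L=3.4155, (cx,cy)=(0.7829,-0.6222)
solve A·x = −loads:
  F[0-1] = +792.0135 N (tension)
  F[0-2] = +3038.9860 N (tension)
  F[1-2] = -3881.7400 N (compression)
  Rx@0 = -3611.8700 N
  Ry@0 = -546.8906 N
  Ry@2 = +2415.0506 N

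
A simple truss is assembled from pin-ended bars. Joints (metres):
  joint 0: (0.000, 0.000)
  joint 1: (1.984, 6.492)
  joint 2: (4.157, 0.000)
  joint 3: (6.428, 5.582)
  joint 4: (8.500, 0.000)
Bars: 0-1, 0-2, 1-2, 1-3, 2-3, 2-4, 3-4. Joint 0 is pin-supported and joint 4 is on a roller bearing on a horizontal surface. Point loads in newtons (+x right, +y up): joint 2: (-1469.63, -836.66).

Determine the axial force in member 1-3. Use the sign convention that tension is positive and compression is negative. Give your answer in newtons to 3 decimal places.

N=5 nodes, M=7 members, R=3 reactions → 2N=10, M+R=10
member 0 (0-1): L=6.7884, (cx,cy)=(0.2923,0.9563)
member 1 (0-2): L=4.1570, (cx,cy)=(1.0000,0.0000)
member 2 (1-2): L=6.8460, (cx,cy)=(0.3174,-0.9483)
member 3 (1-3): L=4.5362, (cx,cy)=(0.9797,-0.2006)
member 4 (2-3): L=6.0263, (cx,cy)=(0.3768,0.9263)
member 5 (2-4): L=4.3430, (cx,cy)=(1.0000,0.0000)
member 6 (3-4): L=5.9542, (cx,cy)=(0.3480,-0.9375)
solve A·x = −loads:
  F[0-1] = -447.0011 N (compression)
  F[0-2] = -1338.9879 N (compression)
  F[1-2] = +514.2532 N (tension)
  F[1-3] = -299.9694 N (compression)
  F[2-3] = +376.7778 N (tension)
  F[2-4] = +151.8833 N (tension)
  F[3-4] = -436.4556 N (compression)
  Rx@0 = +1469.6300 N
  Ry@0 = +427.4840 N
  Ry@4 = +409.1760 N

-299.969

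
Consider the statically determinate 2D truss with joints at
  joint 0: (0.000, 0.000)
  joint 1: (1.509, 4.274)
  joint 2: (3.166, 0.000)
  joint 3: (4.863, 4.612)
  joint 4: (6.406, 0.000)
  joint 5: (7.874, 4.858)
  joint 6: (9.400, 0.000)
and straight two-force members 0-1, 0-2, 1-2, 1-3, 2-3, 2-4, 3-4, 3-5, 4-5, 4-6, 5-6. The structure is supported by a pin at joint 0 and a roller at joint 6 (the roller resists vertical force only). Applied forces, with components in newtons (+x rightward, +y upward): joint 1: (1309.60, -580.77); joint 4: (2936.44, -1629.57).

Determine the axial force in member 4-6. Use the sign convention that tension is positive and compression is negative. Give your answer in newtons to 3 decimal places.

565.172

N=7 nodes, M=11 members, R=3 reactions → 2N=14, M+R=14
member 0 (0-1): L=4.5326, (cx,cy)=(0.3329,0.9430)
member 1 (0-2): L=3.1660, (cx,cy)=(1.0000,0.0000)
member 2 (1-2): L=4.5840, (cx,cy)=(0.3615,-0.9324)
member 3 (1-3): L=3.3710, (cx,cy)=(0.9950,0.1003)
member 4 (2-3): L=4.9143, (cx,cy)=(0.3453,0.9385)
member 5 (2-4): L=3.2400, (cx,cy)=(1.0000,0.0000)
member 6 (3-4): L=4.8633, (cx,cy)=(0.3173,-0.9483)
member 7 (3-5): L=3.0210, (cx,cy)=(0.9967,0.0814)
member 8 (4-5): L=5.0750, (cx,cy)=(0.2893,0.9572)
member 9 (4-6): L=2.9940, (cx,cy)=(1.0000,0.0000)
member 10 (5-6): L=5.0920, (cx,cy)=(0.2997,-0.9540)
solve A·x = −loads:
  F[0-1] = -435.9951 N (compression)
  F[0-2] = +4391.1932 N (tension)
  F[1-2] = -326.4316 N (compression)
  F[1-3] = -1343.5262 N (compression)
  F[2-3] = +324.3082 N (tension)
  F[2-4] = +4161.2058 N (tension)
  F[3-4] = -276.8379 N (compression)
  F[3-5] = -1140.7199 N (compression)
  F[4-5] = +1976.6055 N (tension)
  F[4-6] = +565.1718 N (tension)
  F[5-6] = -1885.8951 N (compression)
  Rx@0 = -4246.0400 N
  Ry@0 = +411.1232 N
  Ry@6 = +1799.2168 N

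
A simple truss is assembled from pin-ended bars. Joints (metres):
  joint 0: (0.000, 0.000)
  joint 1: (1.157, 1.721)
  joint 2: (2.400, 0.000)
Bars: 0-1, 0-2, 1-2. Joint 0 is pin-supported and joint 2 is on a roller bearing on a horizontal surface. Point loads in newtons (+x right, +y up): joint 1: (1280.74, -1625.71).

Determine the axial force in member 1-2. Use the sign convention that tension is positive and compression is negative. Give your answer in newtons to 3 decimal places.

N=3 nodes, M=3 members, R=3 reactions → 2N=6, M+R=6
member 0 (0-1): L=2.0738, (cx,cy)=(0.5579,0.8299)
member 1 (0-2): L=2.4000, (cx,cy)=(1.0000,0.0000)
member 2 (1-2): L=2.1229, (cx,cy)=(0.5855,-0.8107)
solve A·x = −loads:
  F[0-1] = +92.0782 N (tension)
  F[0-2] = +1229.3674 N (tension)
  F[1-2] = -2099.6604 N (compression)
  Rx@0 = -1280.7400 N
  Ry@0 = -76.4150 N
  Ry@2 = +1702.1250 N

-2099.660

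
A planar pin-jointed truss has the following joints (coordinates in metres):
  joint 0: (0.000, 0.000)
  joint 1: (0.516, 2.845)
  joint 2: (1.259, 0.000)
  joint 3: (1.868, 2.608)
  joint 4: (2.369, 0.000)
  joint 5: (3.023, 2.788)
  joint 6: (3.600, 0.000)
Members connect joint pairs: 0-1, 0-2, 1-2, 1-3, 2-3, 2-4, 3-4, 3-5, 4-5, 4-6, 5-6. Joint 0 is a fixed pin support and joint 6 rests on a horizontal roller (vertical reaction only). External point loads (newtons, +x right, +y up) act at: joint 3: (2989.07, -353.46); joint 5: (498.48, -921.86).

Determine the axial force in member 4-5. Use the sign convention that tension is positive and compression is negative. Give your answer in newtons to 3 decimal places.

2796.008

N=7 nodes, M=11 members, R=3 reactions → 2N=14, M+R=14
member 0 (0-1): L=2.8914, (cx,cy)=(0.1785,0.9839)
member 1 (0-2): L=1.2590, (cx,cy)=(1.0000,0.0000)
member 2 (1-2): L=2.9404, (cx,cy)=(0.2527,-0.9675)
member 3 (1-3): L=1.3726, (cx,cy)=(0.9850,-0.1727)
member 4 (2-3): L=2.6782, (cx,cy)=(0.2274,0.9738)
member 5 (2-4): L=1.1100, (cx,cy)=(1.0000,0.0000)
member 6 (3-4): L=2.6557, (cx,cy)=(0.1887,-0.9820)
member 7 (3-5): L=1.1689, (cx,cy)=(0.9881,0.1540)
member 8 (4-5): L=2.8637, (cx,cy)=(0.2284,0.9736)
member 9 (4-6): L=1.2310, (cx,cy)=(1.0000,0.0000)
member 10 (5-6): L=2.8471, (cx,cy)=(0.2027,-0.9792)
solve A·x = −loads:
  F[0-1] = +2270.0942 N (tension)
  F[0-2] = +3082.4305 N (tension)
  F[1-2] = -2496.2457 N (compression)
  F[1-3] = +1051.6784 N (tension)
  F[2-3] = +2480.2141 N (tension)
  F[2-4] = +1887.6789 N (tension)
  F[3-4] = -2771.8892 N (compression)
  F[3-5] = -876.7335 N (compression)
  F[4-5] = +2796.0083 N (tension)
  F[4-6] = +726.2114 N (tension)
  F[5-6] = -3583.3329 N (compression)
  Rx@0 = -3487.5500 N
  Ry@0 = -2233.6530 N
  Ry@6 = +3508.9730 N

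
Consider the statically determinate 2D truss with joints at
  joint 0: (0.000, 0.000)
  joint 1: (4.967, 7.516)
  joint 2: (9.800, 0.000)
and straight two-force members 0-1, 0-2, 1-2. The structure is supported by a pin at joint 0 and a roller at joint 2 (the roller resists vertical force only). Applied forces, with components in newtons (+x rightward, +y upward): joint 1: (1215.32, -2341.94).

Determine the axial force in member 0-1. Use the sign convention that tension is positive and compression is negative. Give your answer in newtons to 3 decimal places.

-267.156

N=3 nodes, M=3 members, R=3 reactions → 2N=6, M+R=6
member 0 (0-1): L=9.0090, (cx,cy)=(0.5513,0.8343)
member 1 (0-2): L=9.8000, (cx,cy)=(1.0000,0.0000)
member 2 (1-2): L=8.9358, (cx,cy)=(0.5409,-0.8411)
solve A·x = −loads:
  F[0-1] = -267.1556 N (compression)
  F[0-2] = +1362.6136 N (tension)
  F[1-2] = -2519.3490 N (compression)
  Rx@0 = -1215.3200 N
  Ry@0 = +222.8827 N
  Ry@2 = +2119.0573 N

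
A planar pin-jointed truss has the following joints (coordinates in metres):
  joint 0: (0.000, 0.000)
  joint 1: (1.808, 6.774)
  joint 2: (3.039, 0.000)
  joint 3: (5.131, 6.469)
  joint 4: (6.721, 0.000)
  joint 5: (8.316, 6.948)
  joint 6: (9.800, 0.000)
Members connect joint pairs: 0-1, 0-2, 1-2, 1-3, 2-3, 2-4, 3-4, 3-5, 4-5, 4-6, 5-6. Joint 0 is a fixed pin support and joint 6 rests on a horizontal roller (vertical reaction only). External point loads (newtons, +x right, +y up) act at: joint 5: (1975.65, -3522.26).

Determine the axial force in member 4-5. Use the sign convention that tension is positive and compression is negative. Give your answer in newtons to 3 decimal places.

755.796

N=7 nodes, M=11 members, R=3 reactions → 2N=14, M+R=14
member 0 (0-1): L=7.0111, (cx,cy)=(0.2579,0.9662)
member 1 (0-2): L=3.0390, (cx,cy)=(1.0000,0.0000)
member 2 (1-2): L=6.8849, (cx,cy)=(0.1788,-0.9839)
member 3 (1-3): L=3.3370, (cx,cy)=(0.9958,-0.0914)
member 4 (2-3): L=6.7989, (cx,cy)=(0.3077,0.9515)
member 5 (2-4): L=3.6820, (cx,cy)=(1.0000,0.0000)
member 6 (3-4): L=6.6615, (cx,cy)=(0.2387,-0.9711)
member 7 (3-5): L=3.2208, (cx,cy)=(0.9889,0.1487)
member 8 (4-5): L=7.1287, (cx,cy)=(0.2237,0.9746)
member 9 (4-6): L=3.0790, (cx,cy)=(1.0000,0.0000)
member 10 (5-6): L=7.1047, (cx,cy)=(0.2089,-0.9779)
solve A·x = −loads:
  F[0-1] = +897.6862 N (tension)
  F[0-2] = +1744.1585 N (tension)
  F[1-2] = -918.4440 N (compression)
  F[1-3] = +397.3688 N (tension)
  F[2-3] = +949.7213 N (tension)
  F[2-4] = +1287.7163 N (tension)
  F[3-4] = -758.5596 N (compression)
  F[3-5] = +878.7619 N (tension)
  F[4-5] = +755.7960 N (tension)
  F[4-6] = +937.5567 N (tension)
  F[5-6] = -4488.5929 N (compression)
  Rx@0 = -1975.6500 N
  Ry@0 = -867.3247 N
  Ry@6 = +4389.5847 N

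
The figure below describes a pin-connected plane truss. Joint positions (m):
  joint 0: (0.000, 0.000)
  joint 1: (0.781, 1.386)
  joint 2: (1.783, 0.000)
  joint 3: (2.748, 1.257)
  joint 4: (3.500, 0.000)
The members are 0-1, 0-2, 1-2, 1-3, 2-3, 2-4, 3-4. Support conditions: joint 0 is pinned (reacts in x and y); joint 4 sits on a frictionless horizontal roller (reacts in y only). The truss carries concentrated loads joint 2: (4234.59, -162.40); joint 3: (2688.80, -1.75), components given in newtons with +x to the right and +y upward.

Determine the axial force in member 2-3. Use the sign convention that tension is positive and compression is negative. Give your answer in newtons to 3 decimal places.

N=5 nodes, M=7 members, R=3 reactions → 2N=10, M+R=10
member 0 (0-1): L=1.5909, (cx,cy)=(0.4909,0.8712)
member 1 (0-2): L=1.7830, (cx,cy)=(1.0000,0.0000)
member 2 (1-2): L=1.7103, (cx,cy)=(0.5859,-0.8104)
member 3 (1-3): L=1.9712, (cx,cy)=(0.9979,-0.0654)
member 4 (2-3): L=1.5847, (cx,cy)=(0.6089,0.7932)
member 5 (2-4): L=1.7170, (cx,cy)=(1.0000,0.0000)
member 6 (3-4): L=1.4648, (cx,cy)=(0.5134,-0.8582)
solve A·x = −loads:
  F[0-1] = +1016.5432 N (tension)
  F[0-2] = +6424.3510 N (tension)
  F[1-2] = -1189.6009 N (compression)
  F[1-3] = +1198.5654 N (tension)
  F[2-3] = +1420.1212 N (tension)
  F[2-4] = +628.0238 N (tension)
  F[3-4] = -1223.2857 N (compression)
  Rx@0 = -6923.3900 N
  Ry@0 = -885.6185 N
  Ry@4 = +1049.7685 N

1420.121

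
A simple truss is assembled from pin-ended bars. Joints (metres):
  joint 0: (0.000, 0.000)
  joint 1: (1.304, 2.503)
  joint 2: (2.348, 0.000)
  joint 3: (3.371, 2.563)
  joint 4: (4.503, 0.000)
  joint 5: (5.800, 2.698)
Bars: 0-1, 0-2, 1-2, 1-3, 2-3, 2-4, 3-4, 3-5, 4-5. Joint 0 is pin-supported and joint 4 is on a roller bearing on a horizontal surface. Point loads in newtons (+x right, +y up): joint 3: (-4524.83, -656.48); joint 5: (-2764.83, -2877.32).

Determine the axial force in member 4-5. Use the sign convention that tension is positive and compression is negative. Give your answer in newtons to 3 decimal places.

N=6 nodes, M=9 members, R=3 reactions → 2N=12, M+R=12
member 0 (0-1): L=2.8223, (cx,cy)=(0.4620,0.8869)
member 1 (0-2): L=2.3480, (cx,cy)=(1.0000,0.0000)
member 2 (1-2): L=2.7120, (cx,cy)=(0.3850,-0.9229)
member 3 (1-3): L=2.0679, (cx,cy)=(0.9996,0.0290)
member 4 (2-3): L=2.7596, (cx,cy)=(0.3707,0.9288)
member 5 (2-4): L=2.1550, (cx,cy)=(1.0000,0.0000)
member 6 (3-4): L=2.8019, (cx,cy)=(0.4040,-0.9148)
member 7 (3-5): L=2.4327, (cx,cy)=(0.9985,0.0555)
member 8 (4-5): L=2.9936, (cx,cy)=(0.4333,0.9013)
solve A·x = −loads:
  F[0-1] = -4023.4708 N (compression)
  F[0-2] = -5430.6832 N (compression)
  F[1-2] = +3762.1980 N (tension)
  F[1-3] = -3308.6495 N (compression)
  F[2-3] = -3738.6373 N (compression)
  F[2-4] = -2596.4783 N (compression)
  F[3-4] = +3096.8967 N (tension)
  F[3-5] = -1421.7446 N (compression)
  F[4-5] = -3104.9866 N (compression)
  Rx@0 = +7289.6600 N
  Ry@0 = +3568.2660 N
  Ry@4 = -34.4660 N

-3104.987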